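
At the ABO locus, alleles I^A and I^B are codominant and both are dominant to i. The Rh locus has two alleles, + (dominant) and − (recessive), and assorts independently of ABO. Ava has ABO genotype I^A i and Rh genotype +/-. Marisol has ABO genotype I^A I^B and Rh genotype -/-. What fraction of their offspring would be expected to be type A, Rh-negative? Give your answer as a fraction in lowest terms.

1/4

ABO cross I^A i × I^A I^B → offspring phenotypes: 1/2 A, 1/4 B, 1/4 AB.
Rh cross +/- × -/- → 1/2 Rh+, 1/2 Rh-.
Independent loci: P(type A, Rh-negative) = 1/2 × 1/2 = 1/4.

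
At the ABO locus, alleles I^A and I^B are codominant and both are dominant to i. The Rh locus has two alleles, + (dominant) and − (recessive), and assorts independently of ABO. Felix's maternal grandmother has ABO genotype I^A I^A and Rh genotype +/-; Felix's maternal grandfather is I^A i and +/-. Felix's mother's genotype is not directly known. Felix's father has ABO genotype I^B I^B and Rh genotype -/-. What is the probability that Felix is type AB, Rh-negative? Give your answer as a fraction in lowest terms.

3/8

Felix's mother's ABO genotype from I^A I^A × I^A i: 1/2 I^A I^A, 1/2 I^A i.
Crossing each possibility with the father I^B I^B and summing P(type AB): 1/2·1 + 1/2·1/2 = 3/4.
Similarly for Rh via the mother's Rh distribution: P(Rh-) = 1/2.
Independent loci: 3/4 × 1/2 = 3/8.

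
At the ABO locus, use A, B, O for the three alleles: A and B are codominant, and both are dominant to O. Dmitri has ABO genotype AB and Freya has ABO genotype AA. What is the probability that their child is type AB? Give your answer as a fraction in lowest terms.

1/2

ABO cross AB × AA → offspring phenotypes: 1/2 A, 1/2 AB.
So P(type AB) = 1/2.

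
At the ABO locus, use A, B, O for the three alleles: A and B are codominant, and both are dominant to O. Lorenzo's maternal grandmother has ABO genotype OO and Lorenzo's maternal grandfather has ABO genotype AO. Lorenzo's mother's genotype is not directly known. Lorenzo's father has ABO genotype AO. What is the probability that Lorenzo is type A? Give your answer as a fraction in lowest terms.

Lorenzo's mother's ABO genotype from OO × AO: 1/2 AO, 1/2 OO.
Crossing each possibility with the father AO and summing P(type A): 1/2·3/4 + 1/2·1/2 = 5/8.

5/8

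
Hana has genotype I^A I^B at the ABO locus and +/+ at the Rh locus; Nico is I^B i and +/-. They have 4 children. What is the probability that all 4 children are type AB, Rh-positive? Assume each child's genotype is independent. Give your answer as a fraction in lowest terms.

1/256

ABO cross I^A I^B × I^B i → 1/4 A, 1/2 B, 1/4 AB.
Rh cross +/+ × +/- → 1 Rh+; so P(type AB, Rh-positive) = 1/4 × 1 = 1/4 per child.
All 4 independent: (1/4)^4 = 1/256.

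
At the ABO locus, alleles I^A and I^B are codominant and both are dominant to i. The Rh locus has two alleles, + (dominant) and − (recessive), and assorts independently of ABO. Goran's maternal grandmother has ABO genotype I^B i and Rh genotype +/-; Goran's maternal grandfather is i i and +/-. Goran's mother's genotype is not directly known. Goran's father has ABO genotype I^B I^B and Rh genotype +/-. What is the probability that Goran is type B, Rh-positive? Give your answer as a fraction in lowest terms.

Goran's mother's ABO genotype from I^B i × i i: 1/2 I^B i, 1/2 i i.
Crossing each possibility with the father I^B I^B and summing P(type B): 1/2·1 + 1/2·1 = 1.
Similarly for Rh via the mother's Rh distribution: P(Rh+) = 3/4.
Independent loci: 1 × 3/4 = 3/4.

3/4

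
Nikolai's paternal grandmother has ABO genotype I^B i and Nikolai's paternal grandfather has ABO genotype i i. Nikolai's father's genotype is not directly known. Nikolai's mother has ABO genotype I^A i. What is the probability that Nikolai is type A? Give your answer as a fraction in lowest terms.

Nikolai's father's ABO genotype from I^B i × i i: 1/2 I^B i, 1/2 i i.
Crossing each possibility with the mother I^A i and summing P(type A): 1/2·1/4 + 1/2·1/2 = 3/8.

3/8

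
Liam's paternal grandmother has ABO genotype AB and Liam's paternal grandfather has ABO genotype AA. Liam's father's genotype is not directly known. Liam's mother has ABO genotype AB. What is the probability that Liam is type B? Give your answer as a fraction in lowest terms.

Liam's father's ABO genotype from AB × AA: 1/2 AA, 1/2 AB.
Crossing each possibility with the mother AB and summing P(type B): 1/2·0 + 1/2·1/4 = 1/8.

1/8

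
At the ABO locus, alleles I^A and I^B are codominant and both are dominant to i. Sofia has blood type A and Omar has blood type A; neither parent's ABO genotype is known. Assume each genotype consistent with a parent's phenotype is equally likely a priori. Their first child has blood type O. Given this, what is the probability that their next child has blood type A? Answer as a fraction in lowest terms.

Possible genotypes: Sofia ∈ {I^A I^A, I^A i}; Omar ∈ {I^A I^A, I^A i}.
Weight each parental genotype pair by prior × P(type-O child):
  I^A i × I^A i: posterior weight 1; P(next child type A) = 3/4.
Weighted sum = 3/4.

3/4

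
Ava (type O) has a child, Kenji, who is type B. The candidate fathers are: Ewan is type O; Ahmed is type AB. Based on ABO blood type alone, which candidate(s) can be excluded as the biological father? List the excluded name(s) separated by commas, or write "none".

Ewan

A candidate is excluded only if no genotype consistent with his phenotype could produce a type B child with a type O mother.
Ewan (type O): no genotype consistent with that phenotype can produce a type-B child with a type-O mother.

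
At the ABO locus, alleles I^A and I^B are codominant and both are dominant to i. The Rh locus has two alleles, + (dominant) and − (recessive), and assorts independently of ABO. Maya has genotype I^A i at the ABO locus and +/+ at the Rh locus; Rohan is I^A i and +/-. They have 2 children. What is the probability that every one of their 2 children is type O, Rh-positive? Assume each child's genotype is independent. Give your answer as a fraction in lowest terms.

ABO cross I^A i × I^A i → 1/4 O, 3/4 A.
Rh cross +/+ × +/- → 1 Rh+; so P(type O, Rh-positive) = 1/4 × 1 = 1/4 per child.
All 2 independent: (1/4)^2 = 1/16.

1/16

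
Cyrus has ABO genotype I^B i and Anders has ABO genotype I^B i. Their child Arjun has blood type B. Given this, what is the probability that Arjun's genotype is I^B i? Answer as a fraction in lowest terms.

2/3

Cross I^B i × I^B i → 1/4 I^B I^B, 1/2 I^B i, 1/4 i i.
Type-B genotypes among offspring: I^B I^B (1/4), I^B i (1/2); total 3/4.
P(I^B i | type B) = (1/2) / (3/4) = 2/3.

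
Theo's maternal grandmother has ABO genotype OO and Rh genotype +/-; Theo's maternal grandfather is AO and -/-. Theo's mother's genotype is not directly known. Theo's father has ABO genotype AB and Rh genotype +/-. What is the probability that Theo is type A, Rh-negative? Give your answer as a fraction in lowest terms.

3/16

Theo's mother's ABO genotype from OO × AO: 1/2 AO, 1/2 OO.
Crossing each possibility with the father AB and summing P(type A): 1/2·1/2 + 1/2·1/2 = 1/2.
Similarly for Rh via the mother's Rh distribution: P(Rh-) = 3/8.
Independent loci: 1/2 × 3/8 = 3/16.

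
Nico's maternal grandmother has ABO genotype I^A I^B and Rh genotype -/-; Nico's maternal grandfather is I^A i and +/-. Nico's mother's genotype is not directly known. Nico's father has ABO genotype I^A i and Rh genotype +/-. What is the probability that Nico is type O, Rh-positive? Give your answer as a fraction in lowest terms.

5/64

Nico's mother's ABO genotype from I^A I^B × I^A i: 1/4 I^A I^A, 1/4 I^A I^B, 1/4 I^A i, 1/4 I^B i.
Crossing each possibility with the father I^A i and summing P(type O): 1/4·0 + 1/4·0 + 1/4·1/4 + 1/4·1/4 = 1/8.
Similarly for Rh via the mother's Rh distribution: P(Rh+) = 5/8.
Independent loci: 1/8 × 5/8 = 5/64.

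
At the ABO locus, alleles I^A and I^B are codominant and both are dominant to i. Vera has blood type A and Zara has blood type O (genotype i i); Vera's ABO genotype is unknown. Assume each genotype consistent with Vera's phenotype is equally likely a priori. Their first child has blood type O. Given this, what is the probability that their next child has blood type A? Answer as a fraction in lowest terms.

1/2

Possible genotypes: Vera ∈ {I^A I^A, I^A i}; Zara ∈ {i i}.
Weight each parental genotype pair by prior × P(type-O child):
  I^A i × i i: posterior weight 1; P(next child type A) = 1/2.
Weighted sum = 1/2.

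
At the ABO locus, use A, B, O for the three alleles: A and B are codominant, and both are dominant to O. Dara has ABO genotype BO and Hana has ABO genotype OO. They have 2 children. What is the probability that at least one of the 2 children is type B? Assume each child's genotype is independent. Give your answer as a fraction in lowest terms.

3/4

ABO cross BO × OO → 1/2 O, 1/2 B.
So P(type B) = 1/2 per child.
P(none) = (1/2)^2 = 1/4; P(at least one) = 1 − 1/4 = 3/4.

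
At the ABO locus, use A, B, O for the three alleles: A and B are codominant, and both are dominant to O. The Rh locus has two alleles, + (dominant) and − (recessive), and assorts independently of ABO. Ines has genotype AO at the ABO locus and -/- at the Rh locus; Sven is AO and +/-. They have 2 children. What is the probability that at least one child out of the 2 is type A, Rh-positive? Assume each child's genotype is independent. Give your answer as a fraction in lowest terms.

39/64

ABO cross AO × AO → 1/4 O, 3/4 A.
Rh cross -/- × +/- → 1/2 Rh+, 1/2 Rh-; so P(type A, Rh-positive) = 3/4 × 1/2 = 3/8 per child.
P(none) = (5/8)^2 = 25/64; P(at least one) = 1 − 25/64 = 39/64.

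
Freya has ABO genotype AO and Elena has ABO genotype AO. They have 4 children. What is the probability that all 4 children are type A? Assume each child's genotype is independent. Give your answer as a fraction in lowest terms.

ABO cross AO × AO → 1/4 O, 3/4 A.
So P(type A) = 3/4 per child.
All 4 independent: (3/4)^4 = 81/256.

81/256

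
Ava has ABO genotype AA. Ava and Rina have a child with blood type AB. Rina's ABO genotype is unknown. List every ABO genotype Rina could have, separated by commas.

For each candidate genotype of Rina, check whether crossing it with AA can produce every observed child phenotype.
  AA → possible child types {A} ✗
  AB → possible child types {A, AB} ✓
  AO → possible child types {A} ✗
  BB → possible child types {AB} ✓
  BO → possible child types {A, AB} ✓
  OO → possible child types {A} ✗

AB, BB, BO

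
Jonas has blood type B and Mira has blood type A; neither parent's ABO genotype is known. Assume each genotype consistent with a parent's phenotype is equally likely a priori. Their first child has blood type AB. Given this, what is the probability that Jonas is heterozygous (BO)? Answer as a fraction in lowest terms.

Possible genotypes: Jonas ∈ {BB, BO}; Mira ∈ {AA, AO}.
Weight each parental genotype pair by prior × P(type-AB child):
  BB × AA: posterior weight 4/9.
  BB × AO: posterior weight 2/9.
  BO × AA: posterior weight 2/9.
  BO × AO: posterior weight 1/9.
Sum the posterior weight over pairs where Jonas is BO: 1/3.

1/3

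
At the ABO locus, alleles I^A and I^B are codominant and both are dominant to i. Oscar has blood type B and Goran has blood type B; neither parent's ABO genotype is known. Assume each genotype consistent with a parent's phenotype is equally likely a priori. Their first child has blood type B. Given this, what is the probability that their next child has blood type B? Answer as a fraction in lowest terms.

Possible genotypes: Oscar ∈ {I^B I^B, I^B i}; Goran ∈ {I^B I^B, I^B i}.
Weight each parental genotype pair by prior × P(type-B child):
  I^B I^B × I^B I^B: posterior weight 4/15; P(next child type B) = 1.
  I^B I^B × I^B i: posterior weight 4/15; P(next child type B) = 1.
  I^B i × I^B I^B: posterior weight 4/15; P(next child type B) = 1.
  I^B i × I^B i: posterior weight 1/5; P(next child type B) = 3/4.
Weighted sum = 19/20.

19/20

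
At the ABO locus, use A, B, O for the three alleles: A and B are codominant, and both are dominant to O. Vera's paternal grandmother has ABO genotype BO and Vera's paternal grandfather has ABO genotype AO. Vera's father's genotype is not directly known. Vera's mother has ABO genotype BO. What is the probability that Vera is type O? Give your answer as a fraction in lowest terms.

Vera's father's ABO genotype from BO × AO: 1/4 AB, 1/4 AO, 1/4 BO, 1/4 OO.
Crossing each possibility with the mother BO and summing P(type O): 1/4·0 + 1/4·1/4 + 1/4·1/4 + 1/4·1/2 = 1/4.

1/4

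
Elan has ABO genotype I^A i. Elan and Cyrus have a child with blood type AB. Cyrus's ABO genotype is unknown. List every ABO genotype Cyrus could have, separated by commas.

I^A I^B, I^B I^B, I^B i

For each candidate genotype of Cyrus, check whether crossing it with I^A i can produce every observed child phenotype.
  I^A I^A → possible child types {A} ✗
  I^A I^B → possible child types {A, B, AB} ✓
  I^A i → possible child types {O, A} ✗
  I^B I^B → possible child types {B, AB} ✓
  I^B i → possible child types {O, A, B, AB} ✓
  i i → possible child types {O, A} ✗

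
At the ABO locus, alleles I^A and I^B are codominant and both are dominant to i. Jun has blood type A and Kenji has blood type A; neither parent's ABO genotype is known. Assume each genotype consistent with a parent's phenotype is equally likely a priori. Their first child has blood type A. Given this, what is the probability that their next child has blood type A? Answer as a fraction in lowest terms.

19/20

Possible genotypes: Jun ∈ {I^A I^A, I^A i}; Kenji ∈ {I^A I^A, I^A i}.
Weight each parental genotype pair by prior × P(type-A child):
  I^A I^A × I^A I^A: posterior weight 4/15; P(next child type A) = 1.
  I^A I^A × I^A i: posterior weight 4/15; P(next child type A) = 1.
  I^A i × I^A I^A: posterior weight 4/15; P(next child type A) = 1.
  I^A i × I^A i: posterior weight 1/5; P(next child type A) = 3/4.
Weighted sum = 19/20.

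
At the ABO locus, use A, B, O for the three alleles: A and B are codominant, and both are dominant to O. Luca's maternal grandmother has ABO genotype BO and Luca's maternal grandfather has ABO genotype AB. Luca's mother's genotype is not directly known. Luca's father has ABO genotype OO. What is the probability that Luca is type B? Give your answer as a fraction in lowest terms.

Luca's mother's ABO genotype from BO × AB: 1/4 AB, 1/4 AO, 1/4 BB, 1/4 BO.
Crossing each possibility with the father OO and summing P(type B): 1/4·1/2 + 1/4·0 + 1/4·1 + 1/4·1/2 = 1/2.

1/2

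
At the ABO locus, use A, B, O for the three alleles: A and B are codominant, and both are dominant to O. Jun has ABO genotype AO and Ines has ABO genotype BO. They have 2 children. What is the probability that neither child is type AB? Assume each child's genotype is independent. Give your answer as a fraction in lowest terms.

9/16

ABO cross AO × BO → 1/4 O, 1/4 A, 1/4 B, 1/4 AB.
So P(type AB) = 1/4 per child.
P(not type AB) = 3/4 for one child; (3/4)^2 = 9/16.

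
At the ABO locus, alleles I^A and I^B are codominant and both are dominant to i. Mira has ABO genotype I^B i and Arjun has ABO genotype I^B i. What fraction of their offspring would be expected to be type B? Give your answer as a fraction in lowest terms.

3/4

ABO cross I^B i × I^B i → offspring phenotypes: 1/4 O, 3/4 B.
So P(type B) = 3/4.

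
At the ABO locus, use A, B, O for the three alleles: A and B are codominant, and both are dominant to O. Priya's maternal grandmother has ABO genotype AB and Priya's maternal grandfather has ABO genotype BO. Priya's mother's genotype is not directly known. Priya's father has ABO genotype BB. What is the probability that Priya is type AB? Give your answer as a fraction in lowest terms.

Priya's mother's ABO genotype from AB × BO: 1/4 AB, 1/4 AO, 1/4 BB, 1/4 BO.
Crossing each possibility with the father BB and summing P(type AB): 1/4·1/2 + 1/4·1/2 + 1/4·0 + 1/4·0 = 1/4.

1/4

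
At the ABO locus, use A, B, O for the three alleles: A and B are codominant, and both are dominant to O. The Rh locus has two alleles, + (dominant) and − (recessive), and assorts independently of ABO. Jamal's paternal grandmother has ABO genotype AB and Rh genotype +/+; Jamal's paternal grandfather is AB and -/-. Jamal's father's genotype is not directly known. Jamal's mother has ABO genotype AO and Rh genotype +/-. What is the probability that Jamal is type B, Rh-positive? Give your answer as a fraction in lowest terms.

3/16

Jamal's father's ABO genotype from AB × AB: 1/4 AA, 1/2 AB, 1/4 BB.
Crossing each possibility with the mother AO and summing P(type B): 1/4·0 + 1/2·1/4 + 1/4·1/2 = 1/4.
Similarly for Rh via the father's Rh distribution: P(Rh+) = 3/4.
Independent loci: 1/4 × 3/4 = 3/16.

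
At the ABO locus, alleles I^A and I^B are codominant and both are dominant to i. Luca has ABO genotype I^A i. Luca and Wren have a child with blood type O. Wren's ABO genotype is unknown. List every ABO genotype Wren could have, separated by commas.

I^A i, I^B i, i i

For each candidate genotype of Wren, check whether crossing it with I^A i can produce every observed child phenotype.
  I^A I^A → possible child types {A} ✗
  I^A I^B → possible child types {A, B, AB} ✗
  I^A i → possible child types {O, A} ✓
  I^B I^B → possible child types {B, AB} ✗
  I^B i → possible child types {O, A, B, AB} ✓
  i i → possible child types {O, A} ✓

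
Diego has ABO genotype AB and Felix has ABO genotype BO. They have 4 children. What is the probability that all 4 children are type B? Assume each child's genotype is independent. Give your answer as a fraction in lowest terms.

ABO cross AB × BO → 1/4 A, 1/2 B, 1/4 AB.
So P(type B) = 1/2 per child.
All 4 independent: (1/2)^4 = 1/16.

1/16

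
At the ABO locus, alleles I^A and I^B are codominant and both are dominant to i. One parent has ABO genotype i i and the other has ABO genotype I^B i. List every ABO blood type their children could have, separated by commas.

Gametes from i i × I^B i give offspring ABO genotypes I^B i, i i, i.e. phenotypes O, B.

O, B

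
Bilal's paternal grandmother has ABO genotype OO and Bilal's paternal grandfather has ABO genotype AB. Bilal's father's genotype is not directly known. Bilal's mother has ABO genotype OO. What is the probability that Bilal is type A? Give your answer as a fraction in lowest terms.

1/4

Bilal's father's ABO genotype from OO × AB: 1/2 AO, 1/2 BO.
Crossing each possibility with the mother OO and summing P(type A): 1/2·1/2 + 1/2·0 = 1/4.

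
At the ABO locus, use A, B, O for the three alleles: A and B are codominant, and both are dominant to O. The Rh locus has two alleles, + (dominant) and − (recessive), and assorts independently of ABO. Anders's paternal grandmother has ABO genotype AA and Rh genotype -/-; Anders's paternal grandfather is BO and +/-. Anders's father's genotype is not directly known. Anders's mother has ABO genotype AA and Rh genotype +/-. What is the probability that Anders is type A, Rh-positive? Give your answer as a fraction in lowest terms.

15/32

Anders's father's ABO genotype from AA × BO: 1/2 AB, 1/2 AO.
Crossing each possibility with the mother AA and summing P(type A): 1/2·1/2 + 1/2·1 = 3/4.
Similarly for Rh via the father's Rh distribution: P(Rh+) = 5/8.
Independent loci: 3/4 × 5/8 = 15/32.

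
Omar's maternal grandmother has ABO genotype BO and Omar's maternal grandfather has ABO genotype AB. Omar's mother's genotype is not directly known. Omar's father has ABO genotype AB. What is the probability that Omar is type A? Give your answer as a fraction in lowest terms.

Omar's mother's ABO genotype from BO × AB: 1/4 AB, 1/4 AO, 1/4 BB, 1/4 BO.
Crossing each possibility with the father AB and summing P(type A): 1/4·1/4 + 1/4·1/2 + 1/4·0 + 1/4·1/4 = 1/4.

1/4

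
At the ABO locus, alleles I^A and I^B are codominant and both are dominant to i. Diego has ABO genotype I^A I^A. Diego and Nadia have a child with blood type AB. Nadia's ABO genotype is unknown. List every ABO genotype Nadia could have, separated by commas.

For each candidate genotype of Nadia, check whether crossing it with I^A I^A can produce every observed child phenotype.
  I^A I^A → possible child types {A} ✗
  I^A I^B → possible child types {A, AB} ✓
  I^A i → possible child types {A} ✗
  I^B I^B → possible child types {AB} ✓
  I^B i → possible child types {A, AB} ✓
  i i → possible child types {A} ✗

I^A I^B, I^B I^B, I^B i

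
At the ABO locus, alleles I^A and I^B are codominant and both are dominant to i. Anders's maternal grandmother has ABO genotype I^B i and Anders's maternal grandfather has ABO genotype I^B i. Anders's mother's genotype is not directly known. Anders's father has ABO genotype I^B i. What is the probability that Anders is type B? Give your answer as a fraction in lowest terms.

Anders's mother's ABO genotype from I^B i × I^B i: 1/4 I^B I^B, 1/2 I^B i, 1/4 i i.
Crossing each possibility with the father I^B i and summing P(type B): 1/4·1 + 1/2·3/4 + 1/4·1/2 = 3/4.

3/4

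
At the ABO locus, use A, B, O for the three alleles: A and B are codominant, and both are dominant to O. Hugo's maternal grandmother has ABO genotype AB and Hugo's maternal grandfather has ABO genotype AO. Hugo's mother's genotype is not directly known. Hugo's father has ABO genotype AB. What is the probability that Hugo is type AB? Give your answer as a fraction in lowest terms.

3/8

Hugo's mother's ABO genotype from AB × AO: 1/4 AA, 1/4 AB, 1/4 AO, 1/4 BO.
Crossing each possibility with the father AB and summing P(type AB): 1/4·1/2 + 1/4·1/2 + 1/4·1/4 + 1/4·1/4 = 3/8.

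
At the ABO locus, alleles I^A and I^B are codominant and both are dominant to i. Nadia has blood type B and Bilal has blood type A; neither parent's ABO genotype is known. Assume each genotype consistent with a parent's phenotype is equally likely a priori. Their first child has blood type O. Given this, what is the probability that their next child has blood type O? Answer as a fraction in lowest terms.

Possible genotypes: Nadia ∈ {I^B I^B, I^B i}; Bilal ∈ {I^A I^A, I^A i}.
Weight each parental genotype pair by prior × P(type-O child):
  I^B i × I^A i: posterior weight 1; P(next child type O) = 1/4.
Weighted sum = 1/4.

1/4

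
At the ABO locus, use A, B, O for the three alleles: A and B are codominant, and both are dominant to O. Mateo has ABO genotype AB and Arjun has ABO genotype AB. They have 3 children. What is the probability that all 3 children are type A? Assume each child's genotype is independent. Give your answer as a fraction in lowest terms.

1/64

ABO cross AB × AB → 1/4 A, 1/4 B, 1/2 AB.
So P(type A) = 1/4 per child.
All 3 independent: (1/4)^3 = 1/64.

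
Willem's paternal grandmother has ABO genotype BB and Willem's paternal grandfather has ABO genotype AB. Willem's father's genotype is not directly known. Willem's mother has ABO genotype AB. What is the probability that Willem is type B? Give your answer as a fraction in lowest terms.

3/8

Willem's father's ABO genotype from BB × AB: 1/2 AB, 1/2 BB.
Crossing each possibility with the mother AB and summing P(type B): 1/2·1/4 + 1/2·1/2 = 3/8.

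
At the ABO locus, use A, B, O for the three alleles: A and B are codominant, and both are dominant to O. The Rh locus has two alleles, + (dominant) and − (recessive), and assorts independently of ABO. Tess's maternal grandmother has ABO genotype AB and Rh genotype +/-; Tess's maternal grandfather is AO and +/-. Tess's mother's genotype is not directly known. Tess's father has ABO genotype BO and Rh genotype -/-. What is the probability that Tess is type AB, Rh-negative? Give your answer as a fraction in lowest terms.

1/8

Tess's mother's ABO genotype from AB × AO: 1/4 AA, 1/4 AB, 1/4 AO, 1/4 BO.
Crossing each possibility with the father BO and summing P(type AB): 1/4·1/2 + 1/4·1/4 + 1/4·1/4 + 1/4·0 = 1/4.
Similarly for Rh via the mother's Rh distribution: P(Rh-) = 1/2.
Independent loci: 1/4 × 1/2 = 1/8.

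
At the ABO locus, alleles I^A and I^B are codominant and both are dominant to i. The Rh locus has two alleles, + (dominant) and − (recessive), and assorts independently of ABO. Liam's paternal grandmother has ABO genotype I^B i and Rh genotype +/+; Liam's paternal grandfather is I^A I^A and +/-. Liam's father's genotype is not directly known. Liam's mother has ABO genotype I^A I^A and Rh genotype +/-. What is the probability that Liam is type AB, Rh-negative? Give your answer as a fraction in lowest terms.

Liam's father's ABO genotype from I^B i × I^A I^A: 1/2 I^A I^B, 1/2 I^A i.
Crossing each possibility with the mother I^A I^A and summing P(type AB): 1/2·1/2 + 1/2·0 = 1/4.
Similarly for Rh via the father's Rh distribution: P(Rh-) = 1/8.
Independent loci: 1/4 × 1/8 = 1/32.

1/32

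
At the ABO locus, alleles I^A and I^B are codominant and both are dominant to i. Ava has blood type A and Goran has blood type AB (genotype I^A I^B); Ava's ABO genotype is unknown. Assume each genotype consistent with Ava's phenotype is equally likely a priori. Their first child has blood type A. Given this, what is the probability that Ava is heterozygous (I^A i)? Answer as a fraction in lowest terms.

Possible genotypes: Ava ∈ {I^A I^A, I^A i}; Goran ∈ {I^A I^B}.
Weight each parental genotype pair by prior × P(type-A child):
  I^A I^A × I^A I^B: posterior weight 1/2.
  I^A i × I^A I^B: posterior weight 1/2.
Sum the posterior weight over pairs where Ava is I^A i: 1/2.

1/2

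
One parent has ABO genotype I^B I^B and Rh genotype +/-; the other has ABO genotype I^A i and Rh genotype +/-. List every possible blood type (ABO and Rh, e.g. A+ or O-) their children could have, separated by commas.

B+, B-, AB+, AB-

Gametes from I^B I^B × I^A i give offspring ABO genotypes I^A I^B, I^B i, i.e. phenotypes B, AB.
Rh cross +/- × +/- → phenotypes Rh+, Rh-.
Combining independently: B+, B-, AB+, AB-.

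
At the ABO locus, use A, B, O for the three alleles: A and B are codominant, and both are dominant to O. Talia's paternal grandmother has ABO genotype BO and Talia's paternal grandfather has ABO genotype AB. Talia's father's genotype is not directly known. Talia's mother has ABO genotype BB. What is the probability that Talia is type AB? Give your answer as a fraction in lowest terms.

1/4

Talia's father's ABO genotype from BO × AB: 1/4 AB, 1/4 AO, 1/4 BB, 1/4 BO.
Crossing each possibility with the mother BB and summing P(type AB): 1/4·1/2 + 1/4·1/2 + 1/4·0 + 1/4·0 = 1/4.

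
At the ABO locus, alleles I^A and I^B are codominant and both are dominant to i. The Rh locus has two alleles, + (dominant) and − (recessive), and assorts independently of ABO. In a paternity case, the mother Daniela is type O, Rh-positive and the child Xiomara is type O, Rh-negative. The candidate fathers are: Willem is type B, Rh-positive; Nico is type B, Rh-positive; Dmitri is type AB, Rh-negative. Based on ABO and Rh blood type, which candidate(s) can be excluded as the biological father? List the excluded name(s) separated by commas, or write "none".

Dmitri

A candidate is excluded only if no genotype consistent with his phenotype could produce a type O, Rh-negative child with a type O, Rh-positive mother.
Dmitri (type AB, Rh-): no genotype consistent with that phenotype can produce a type-O Rh- child with a type-O mother.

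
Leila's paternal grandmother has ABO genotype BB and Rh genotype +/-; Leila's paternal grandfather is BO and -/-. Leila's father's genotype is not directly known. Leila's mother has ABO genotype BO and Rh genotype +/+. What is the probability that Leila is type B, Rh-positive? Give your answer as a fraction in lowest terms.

7/8

Leila's father's ABO genotype from BB × BO: 1/2 BB, 1/2 BO.
Crossing each possibility with the mother BO and summing P(type B): 1/2·1 + 1/2·3/4 = 7/8.
Similarly for Rh via the father's Rh distribution: P(Rh+) = 1.
Independent loci: 7/8 × 1 = 7/8.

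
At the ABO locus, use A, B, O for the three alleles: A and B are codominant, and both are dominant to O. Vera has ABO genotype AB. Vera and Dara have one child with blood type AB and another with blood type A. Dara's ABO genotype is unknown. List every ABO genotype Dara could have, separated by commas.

AA, AB, AO, BO

For each candidate genotype of Dara, check whether crossing it with AB can produce every observed child phenotype.
  AA → possible child types {A, AB} ✓
  AB → possible child types {A, B, AB} ✓
  AO → possible child types {A, B, AB} ✓
  BB → possible child types {B, AB} ✗
  BO → possible child types {A, B, AB} ✓
  OO → possible child types {A, B} ✗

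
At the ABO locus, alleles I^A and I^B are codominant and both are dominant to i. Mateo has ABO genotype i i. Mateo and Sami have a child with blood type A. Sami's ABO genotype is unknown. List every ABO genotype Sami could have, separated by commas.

For each candidate genotype of Sami, check whether crossing it with i i can produce every observed child phenotype.
  I^A I^A → possible child types {A} ✓
  I^A I^B → possible child types {A, B} ✓
  I^A i → possible child types {O, A} ✓
  I^B I^B → possible child types {B} ✗
  I^B i → possible child types {O, B} ✗
  i i → possible child types {O} ✗

I^A I^A, I^A I^B, I^A i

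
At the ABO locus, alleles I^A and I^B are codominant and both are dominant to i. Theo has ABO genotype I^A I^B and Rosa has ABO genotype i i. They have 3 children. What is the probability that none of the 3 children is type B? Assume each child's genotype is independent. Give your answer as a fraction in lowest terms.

ABO cross I^A I^B × i i → 1/2 A, 1/2 B.
So P(type B) = 1/2 per child.
P(not type B) = 1/2 for one child; (1/2)^3 = 1/8.

1/8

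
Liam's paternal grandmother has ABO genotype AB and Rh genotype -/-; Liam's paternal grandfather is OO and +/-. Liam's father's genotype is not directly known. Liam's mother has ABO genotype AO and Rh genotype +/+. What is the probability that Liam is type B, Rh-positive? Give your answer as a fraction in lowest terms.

Liam's father's ABO genotype from AB × OO: 1/2 AO, 1/2 BO.
Crossing each possibility with the mother AO and summing P(type B): 1/2·0 + 1/2·1/4 = 1/8.
Similarly for Rh via the father's Rh distribution: P(Rh+) = 1.
Independent loci: 1/8 × 1 = 1/8.

1/8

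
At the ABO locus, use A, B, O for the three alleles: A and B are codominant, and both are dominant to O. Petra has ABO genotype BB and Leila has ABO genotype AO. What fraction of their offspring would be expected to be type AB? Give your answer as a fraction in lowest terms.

1/2

ABO cross BB × AO → offspring phenotypes: 1/2 B, 1/2 AB.
So P(type AB) = 1/2.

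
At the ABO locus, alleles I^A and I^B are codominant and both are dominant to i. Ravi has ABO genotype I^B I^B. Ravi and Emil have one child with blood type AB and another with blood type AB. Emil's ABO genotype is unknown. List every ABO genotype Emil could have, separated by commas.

For each candidate genotype of Emil, check whether crossing it with I^B I^B can produce every observed child phenotype.
  I^A I^A → possible child types {AB} ✓
  I^A I^B → possible child types {B, AB} ✓
  I^A i → possible child types {B, AB} ✓
  I^B I^B → possible child types {B} ✗
  I^B i → possible child types {B} ✗
  i i → possible child types {B} ✗

I^A I^A, I^A I^B, I^A i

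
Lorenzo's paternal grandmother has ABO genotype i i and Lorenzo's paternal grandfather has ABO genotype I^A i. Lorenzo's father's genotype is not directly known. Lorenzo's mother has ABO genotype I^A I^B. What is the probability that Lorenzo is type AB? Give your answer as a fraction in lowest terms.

1/8

Lorenzo's father's ABO genotype from i i × I^A i: 1/2 I^A i, 1/2 i i.
Crossing each possibility with the mother I^A I^B and summing P(type AB): 1/2·1/4 + 1/2·0 = 1/8.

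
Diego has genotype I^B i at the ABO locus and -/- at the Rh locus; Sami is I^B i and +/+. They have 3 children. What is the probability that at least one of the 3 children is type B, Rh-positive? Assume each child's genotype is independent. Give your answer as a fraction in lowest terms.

ABO cross I^B i × I^B i → 1/4 O, 3/4 B.
Rh cross -/- × +/+ → 1 Rh+; so P(type B, Rh-positive) = 3/4 × 1 = 3/4 per child.
P(none) = (1/4)^3 = 1/64; P(at least one) = 1 − 1/64 = 63/64.

63/64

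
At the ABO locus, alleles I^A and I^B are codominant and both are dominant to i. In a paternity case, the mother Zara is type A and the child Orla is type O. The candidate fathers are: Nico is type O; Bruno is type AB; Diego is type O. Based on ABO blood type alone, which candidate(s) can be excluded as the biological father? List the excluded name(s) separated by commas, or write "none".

Bruno

A candidate is excluded only if no genotype consistent with his phenotype could produce a type O child with a type A mother.
Bruno (type AB): no genotype consistent with that phenotype can produce a type-O child with a type-A mother.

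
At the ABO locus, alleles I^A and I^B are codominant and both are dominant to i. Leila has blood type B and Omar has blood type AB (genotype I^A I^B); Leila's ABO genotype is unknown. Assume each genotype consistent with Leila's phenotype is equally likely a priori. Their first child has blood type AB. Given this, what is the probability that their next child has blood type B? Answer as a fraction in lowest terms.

Possible genotypes: Leila ∈ {I^B I^B, I^B i}; Omar ∈ {I^A I^B}.
Weight each parental genotype pair by prior × P(type-AB child):
  I^B I^B × I^A I^B: posterior weight 2/3; P(next child type B) = 1/2.
  I^B i × I^A I^B: posterior weight 1/3; P(next child type B) = 1/2.
Weighted sum = 1/2.

1/2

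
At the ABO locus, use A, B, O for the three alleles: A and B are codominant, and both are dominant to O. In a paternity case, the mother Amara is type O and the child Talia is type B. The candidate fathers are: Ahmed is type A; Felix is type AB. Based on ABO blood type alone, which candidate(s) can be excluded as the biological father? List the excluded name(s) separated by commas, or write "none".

A candidate is excluded only if no genotype consistent with his phenotype could produce a type B child with a type O mother.
Ahmed (type A): no genotype consistent with that phenotype can produce a type-B child with a type-O mother.

Ahmed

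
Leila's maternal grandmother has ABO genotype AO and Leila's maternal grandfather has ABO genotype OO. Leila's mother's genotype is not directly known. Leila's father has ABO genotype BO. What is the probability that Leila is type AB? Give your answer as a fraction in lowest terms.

Leila's mother's ABO genotype from AO × OO: 1/2 AO, 1/2 OO.
Crossing each possibility with the father BO and summing P(type AB): 1/2·1/4 + 1/2·0 = 1/8.

1/8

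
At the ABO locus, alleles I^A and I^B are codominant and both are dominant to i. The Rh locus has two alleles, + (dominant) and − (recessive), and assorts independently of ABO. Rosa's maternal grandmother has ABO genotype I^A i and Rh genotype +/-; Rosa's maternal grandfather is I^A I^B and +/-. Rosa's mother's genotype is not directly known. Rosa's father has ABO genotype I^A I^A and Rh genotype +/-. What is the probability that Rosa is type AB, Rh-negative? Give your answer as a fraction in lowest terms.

Rosa's mother's ABO genotype from I^A i × I^A I^B: 1/4 I^A I^A, 1/4 I^A I^B, 1/4 I^A i, 1/4 I^B i.
Crossing each possibility with the father I^A I^A and summing P(type AB): 1/4·0 + 1/4·1/2 + 1/4·0 + 1/4·1/2 = 1/4.
Similarly for Rh via the mother's Rh distribution: P(Rh-) = 1/4.
Independent loci: 1/4 × 1/4 = 1/16.

1/16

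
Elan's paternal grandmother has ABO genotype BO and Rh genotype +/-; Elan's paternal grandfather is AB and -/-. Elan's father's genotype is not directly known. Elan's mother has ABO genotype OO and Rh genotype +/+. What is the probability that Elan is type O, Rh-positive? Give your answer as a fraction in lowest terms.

Elan's father's ABO genotype from BO × AB: 1/4 AB, 1/4 AO, 1/4 BB, 1/4 BO.
Crossing each possibility with the mother OO and summing P(type O): 1/4·0 + 1/4·1/2 + 1/4·0 + 1/4·1/2 = 1/4.
Similarly for Rh via the father's Rh distribution: P(Rh+) = 1.
Independent loci: 1/4 × 1 = 1/4.

1/4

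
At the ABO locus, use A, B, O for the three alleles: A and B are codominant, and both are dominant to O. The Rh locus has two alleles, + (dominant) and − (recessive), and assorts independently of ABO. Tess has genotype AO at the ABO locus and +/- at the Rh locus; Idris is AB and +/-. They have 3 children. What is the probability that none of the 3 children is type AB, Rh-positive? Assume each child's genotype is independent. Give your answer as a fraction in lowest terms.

2197/4096

ABO cross AO × AB → 1/2 A, 1/4 B, 1/4 AB.
Rh cross +/- × +/- → 3/4 Rh+, 1/4 Rh-; so P(type AB, Rh-positive) = 1/4 × 3/4 = 3/16 per child.
P(not type AB, Rh-positive) = 13/16 for one child; (13/16)^3 = 2197/4096.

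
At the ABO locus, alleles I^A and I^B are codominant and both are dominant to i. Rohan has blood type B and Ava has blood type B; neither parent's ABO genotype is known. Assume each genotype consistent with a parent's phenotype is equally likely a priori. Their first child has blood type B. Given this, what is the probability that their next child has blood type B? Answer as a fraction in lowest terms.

Possible genotypes: Rohan ∈ {I^B I^B, I^B i}; Ava ∈ {I^B I^B, I^B i}.
Weight each parental genotype pair by prior × P(type-B child):
  I^B I^B × I^B I^B: posterior weight 4/15; P(next child type B) = 1.
  I^B I^B × I^B i: posterior weight 4/15; P(next child type B) = 1.
  I^B i × I^B I^B: posterior weight 4/15; P(next child type B) = 1.
  I^B i × I^B i: posterior weight 1/5; P(next child type B) = 3/4.
Weighted sum = 19/20.

19/20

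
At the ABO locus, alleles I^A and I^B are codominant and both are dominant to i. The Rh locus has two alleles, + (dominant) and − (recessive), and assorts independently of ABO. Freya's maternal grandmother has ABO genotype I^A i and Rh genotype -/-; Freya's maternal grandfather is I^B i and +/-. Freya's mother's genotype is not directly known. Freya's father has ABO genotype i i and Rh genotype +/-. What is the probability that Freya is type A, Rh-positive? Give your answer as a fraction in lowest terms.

5/32

Freya's mother's ABO genotype from I^A i × I^B i: 1/4 I^A I^B, 1/4 I^A i, 1/4 I^B i, 1/4 i i.
Crossing each possibility with the father i i and summing P(type A): 1/4·1/2 + 1/4·1/2 + 1/4·0 + 1/4·0 = 1/4.
Similarly for Rh via the mother's Rh distribution: P(Rh+) = 5/8.
Independent loci: 1/4 × 5/8 = 5/32.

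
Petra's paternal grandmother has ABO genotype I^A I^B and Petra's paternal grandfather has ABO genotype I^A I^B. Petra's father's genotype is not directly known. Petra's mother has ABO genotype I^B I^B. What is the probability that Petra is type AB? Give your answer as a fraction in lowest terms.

1/2

Petra's father's ABO genotype from I^A I^B × I^A I^B: 1/4 I^A I^A, 1/2 I^A I^B, 1/4 I^B I^B.
Crossing each possibility with the mother I^B I^B and summing P(type AB): 1/4·1 + 1/2·1/2 + 1/4·0 = 1/2.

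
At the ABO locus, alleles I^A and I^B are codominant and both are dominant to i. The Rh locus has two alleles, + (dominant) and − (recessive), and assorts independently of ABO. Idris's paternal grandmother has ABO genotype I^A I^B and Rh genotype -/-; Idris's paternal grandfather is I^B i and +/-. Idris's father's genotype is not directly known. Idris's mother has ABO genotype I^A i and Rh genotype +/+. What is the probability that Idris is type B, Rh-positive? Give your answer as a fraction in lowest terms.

1/4

Idris's father's ABO genotype from I^A I^B × I^B i: 1/4 I^A I^B, 1/4 I^A i, 1/4 I^B I^B, 1/4 I^B i.
Crossing each possibility with the mother I^A i and summing P(type B): 1/4·1/4 + 1/4·0 + 1/4·1/2 + 1/4·1/4 = 1/4.
Similarly for Rh via the father's Rh distribution: P(Rh+) = 1.
Independent loci: 1/4 × 1 = 1/4.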